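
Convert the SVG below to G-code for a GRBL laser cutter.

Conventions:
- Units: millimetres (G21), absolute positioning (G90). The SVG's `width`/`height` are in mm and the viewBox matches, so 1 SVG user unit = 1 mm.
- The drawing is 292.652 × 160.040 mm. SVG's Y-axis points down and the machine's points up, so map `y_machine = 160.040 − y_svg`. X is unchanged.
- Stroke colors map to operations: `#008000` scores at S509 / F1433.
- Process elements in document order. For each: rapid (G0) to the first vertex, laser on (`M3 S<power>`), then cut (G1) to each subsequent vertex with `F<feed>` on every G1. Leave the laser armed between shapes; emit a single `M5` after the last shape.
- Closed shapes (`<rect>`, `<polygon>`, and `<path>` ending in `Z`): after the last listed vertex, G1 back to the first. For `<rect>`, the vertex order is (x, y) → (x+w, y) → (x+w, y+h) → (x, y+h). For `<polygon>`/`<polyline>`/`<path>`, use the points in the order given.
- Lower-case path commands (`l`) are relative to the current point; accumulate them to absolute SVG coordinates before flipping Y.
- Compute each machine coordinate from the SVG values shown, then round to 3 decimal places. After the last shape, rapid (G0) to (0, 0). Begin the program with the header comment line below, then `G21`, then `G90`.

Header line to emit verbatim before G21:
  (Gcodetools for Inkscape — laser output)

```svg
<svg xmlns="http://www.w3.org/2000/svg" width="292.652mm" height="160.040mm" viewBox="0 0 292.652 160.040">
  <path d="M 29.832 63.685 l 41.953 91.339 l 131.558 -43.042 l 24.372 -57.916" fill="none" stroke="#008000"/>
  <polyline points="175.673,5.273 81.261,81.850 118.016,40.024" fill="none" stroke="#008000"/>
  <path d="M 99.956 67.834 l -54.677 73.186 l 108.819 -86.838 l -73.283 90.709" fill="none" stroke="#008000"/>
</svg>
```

(Gcodetools for Inkscape — laser output)
G21
G90
G0 X29.832 Y96.355
M3 S509
G1 X71.785 Y5.016 F1433
G1 X203.343 Y48.058 F1433
G1 X227.715 Y105.974 F1433
G0 X175.673 Y154.767
M3 S509
G1 X81.261 Y78.190 F1433
G1 X118.016 Y120.016 F1433
G0 X99.956 Y92.206
M3 S509
G1 X45.279 Y19.020 F1433
G1 X154.098 Y105.858 F1433
G1 X80.815 Y15.149 F1433
M5
G0 X0.000 Y0.000

Since the viewBox matches the mm dimensions, user units are millimetres directly. The only transform is the Y-flip y_m = 160.040 − y_svg.

Shape 1 is a open polyline drawn with `<path>`. Its stroke #008000 means score at S509, F1433. After flipping Y the toolpath is (29.832,96.355) → (71.785,5.016) → (203.343,48.058) → (227.715,105.974).

Shape 2 is a open polyline drawn with `<polyline>`. Its stroke #008000 means score at S509, F1433. After flipping Y the toolpath is (175.673,154.767) → (81.261,78.190) → (118.016,120.016).

Shape 3 is a open polyline drawn with `<path>`. Its stroke #008000 means score at S509, F1433. After flipping Y the toolpath is (99.956,92.206) → (45.279,19.020) → (154.098,105.858) → (80.815,15.149).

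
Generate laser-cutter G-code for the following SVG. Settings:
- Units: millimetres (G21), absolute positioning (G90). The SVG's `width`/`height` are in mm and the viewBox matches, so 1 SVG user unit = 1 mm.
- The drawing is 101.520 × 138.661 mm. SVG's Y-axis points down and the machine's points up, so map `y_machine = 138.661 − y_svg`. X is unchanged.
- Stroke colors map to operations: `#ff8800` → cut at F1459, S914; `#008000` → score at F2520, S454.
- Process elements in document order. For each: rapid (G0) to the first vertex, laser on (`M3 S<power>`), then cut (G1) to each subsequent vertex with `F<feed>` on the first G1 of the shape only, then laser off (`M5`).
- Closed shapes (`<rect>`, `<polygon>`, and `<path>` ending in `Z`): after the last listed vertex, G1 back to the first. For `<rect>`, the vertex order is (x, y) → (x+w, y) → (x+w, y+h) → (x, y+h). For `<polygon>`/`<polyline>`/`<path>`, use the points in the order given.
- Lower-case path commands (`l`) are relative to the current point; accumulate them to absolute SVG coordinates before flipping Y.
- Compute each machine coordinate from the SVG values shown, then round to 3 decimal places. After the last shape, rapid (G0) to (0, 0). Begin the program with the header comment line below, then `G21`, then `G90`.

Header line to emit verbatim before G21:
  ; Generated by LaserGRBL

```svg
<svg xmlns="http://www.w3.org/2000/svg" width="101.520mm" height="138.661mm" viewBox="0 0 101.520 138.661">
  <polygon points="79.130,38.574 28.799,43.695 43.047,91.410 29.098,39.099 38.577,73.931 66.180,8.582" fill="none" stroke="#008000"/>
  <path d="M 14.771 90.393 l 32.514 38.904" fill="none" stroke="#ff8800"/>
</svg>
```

; Generated by LaserGRBL
G21
G90
G0 X79.130 Y100.087
M3 S454
G1 X28.799 Y94.966 F2520
G1 X43.047 Y47.251
G1 X29.098 Y99.562
G1 X38.577 Y64.730
G1 X66.180 Y130.079
G1 X79.130 Y100.087
M5
G0 X14.771 Y48.268
M3 S914
G1 X47.285 Y9.364 F1459
M5
G0 X0.000 Y0.000

1 u = 1 mm; y_m = 138.661 − y.

[1] `<polygon>` closed polygon, #008000→score S454 F2520: (79.130,100.087) → (28.799,94.966) → (43.047,47.251) → (29.098,99.562) → (38.577,64.730) → (66.180,130.079) → (79.130,100.087) (closed)

[2] `<path>` line segment, #ff8800→cut S914 F1459: (14.771,48.268) → (47.285,9.364)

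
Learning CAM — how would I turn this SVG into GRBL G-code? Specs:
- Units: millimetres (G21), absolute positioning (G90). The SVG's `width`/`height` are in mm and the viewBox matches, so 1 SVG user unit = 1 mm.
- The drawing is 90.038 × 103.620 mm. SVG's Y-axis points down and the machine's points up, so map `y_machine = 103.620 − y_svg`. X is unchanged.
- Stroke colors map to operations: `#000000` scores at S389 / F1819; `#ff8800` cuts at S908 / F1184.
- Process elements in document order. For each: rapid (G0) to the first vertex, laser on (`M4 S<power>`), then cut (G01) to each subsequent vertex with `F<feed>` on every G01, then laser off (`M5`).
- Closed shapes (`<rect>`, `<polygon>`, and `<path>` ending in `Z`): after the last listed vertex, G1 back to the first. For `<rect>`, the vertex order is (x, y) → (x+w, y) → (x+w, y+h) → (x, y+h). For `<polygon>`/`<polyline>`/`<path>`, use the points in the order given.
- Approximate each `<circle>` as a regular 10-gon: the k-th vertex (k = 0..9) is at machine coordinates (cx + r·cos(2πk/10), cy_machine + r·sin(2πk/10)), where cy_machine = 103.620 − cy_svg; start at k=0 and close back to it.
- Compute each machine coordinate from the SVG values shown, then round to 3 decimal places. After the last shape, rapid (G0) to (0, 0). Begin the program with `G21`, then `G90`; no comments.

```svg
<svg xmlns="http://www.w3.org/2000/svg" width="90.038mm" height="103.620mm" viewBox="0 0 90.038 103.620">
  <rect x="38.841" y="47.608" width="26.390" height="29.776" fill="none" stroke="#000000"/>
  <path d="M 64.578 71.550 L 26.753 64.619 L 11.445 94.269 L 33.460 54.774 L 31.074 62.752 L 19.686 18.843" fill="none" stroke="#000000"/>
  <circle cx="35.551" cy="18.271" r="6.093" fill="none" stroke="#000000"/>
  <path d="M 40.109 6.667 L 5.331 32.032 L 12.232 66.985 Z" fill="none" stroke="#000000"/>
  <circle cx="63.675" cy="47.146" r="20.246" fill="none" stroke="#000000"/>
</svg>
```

Since the viewBox matches the mm dimensions, user units are millimetres directly. The only transform is the Y-flip y_m = 103.620 − y_svg.

Shape 1 is a rectangle drawn with `<rect>`. Its stroke #000000 means score at S389, F1819. After flipping Y the toolpath is (38.841,56.012) → (65.231,56.012) → (65.231,26.236) → (38.841,26.236) → (38.841,56.012), returning to the start.

Shape 2 is a open polyline drawn with `<path>`. Its stroke #000000 means score at S389, F1819. After flipping Y the toolpath is (64.578,32.070) → (26.753,39.001) → (11.445,9.351) → (33.460,48.846) → (31.074,40.868) → (19.686,84.777).

Shape 3 is a circle drawn with `<circle>`. Its stroke #000000 means score at S389, F1819. After flipping Y the toolpath is (41.644,85.349) → (40.480,88.930) → (37.434,91.144) → (33.668,91.144) → (30.622,88.930) → (29.458,85.349) → (30.622,81.768) → (33.668,79.554) → (37.434,79.554) → (40.480,81.768) → (41.644,85.349), returning to the start.

Shape 4 is a closed polygon drawn with `<path>`. Its stroke #000000 means score at S389, F1819. After flipping Y the toolpath is (40.109,96.953) → (5.331,71.588) → (12.232,36.635) → (40.109,96.953), returning to the start.

Shape 5 is a circle drawn with `<circle>`. Its stroke #000000 means score at S389, F1819. After flipping Y the toolpath is (83.921,56.474) → (80.054,68.374) → (69.931,75.729) → (57.419,75.729) → (47.296,68.374) → (43.429,56.474) → (47.296,44.574) → (57.419,37.219) → (69.931,37.219) → (80.054,44.574) → (83.921,56.474), returning to the start.

G21
G90
G0 X38.841 Y56.012
M4 S389
G01 X65.231 Y56.012 F1819
G01 X65.231 Y26.236 F1819
G01 X38.841 Y26.236 F1819
G01 X38.841 Y56.012 F1819
M5
G0 X64.578 Y32.070
M4 S389
G01 X26.753 Y39.001 F1819
G01 X11.445 Y9.351 F1819
G01 X33.460 Y48.846 F1819
G01 X31.074 Y40.868 F1819
G01 X19.686 Y84.777 F1819
M5
G0 X41.644 Y85.349
M4 S389
G01 X40.480 Y88.930 F1819
G01 X37.434 Y91.144 F1819
G01 X33.668 Y91.144 F1819
G01 X30.622 Y88.930 F1819
G01 X29.458 Y85.349 F1819
G01 X30.622 Y81.768 F1819
G01 X33.668 Y79.554 F1819
G01 X37.434 Y79.554 F1819
G01 X40.480 Y81.768 F1819
G01 X41.644 Y85.349 F1819
M5
G0 X40.109 Y96.953
M4 S389
G01 X5.331 Y71.588 F1819
G01 X12.232 Y36.635 F1819
G01 X40.109 Y96.953 F1819
M5
G0 X83.921 Y56.474
M4 S389
G01 X80.054 Y68.374 F1819
G01 X69.931 Y75.729 F1819
G01 X57.419 Y75.729 F1819
G01 X47.296 Y68.374 F1819
G01 X43.429 Y56.474 F1819
G01 X47.296 Y44.574 F1819
G01 X57.419 Y37.219 F1819
G01 X69.931 Y37.219 F1819
G01 X80.054 Y44.574 F1819
G01 X83.921 Y56.474 F1819
M5
G0 X0.000 Y0.000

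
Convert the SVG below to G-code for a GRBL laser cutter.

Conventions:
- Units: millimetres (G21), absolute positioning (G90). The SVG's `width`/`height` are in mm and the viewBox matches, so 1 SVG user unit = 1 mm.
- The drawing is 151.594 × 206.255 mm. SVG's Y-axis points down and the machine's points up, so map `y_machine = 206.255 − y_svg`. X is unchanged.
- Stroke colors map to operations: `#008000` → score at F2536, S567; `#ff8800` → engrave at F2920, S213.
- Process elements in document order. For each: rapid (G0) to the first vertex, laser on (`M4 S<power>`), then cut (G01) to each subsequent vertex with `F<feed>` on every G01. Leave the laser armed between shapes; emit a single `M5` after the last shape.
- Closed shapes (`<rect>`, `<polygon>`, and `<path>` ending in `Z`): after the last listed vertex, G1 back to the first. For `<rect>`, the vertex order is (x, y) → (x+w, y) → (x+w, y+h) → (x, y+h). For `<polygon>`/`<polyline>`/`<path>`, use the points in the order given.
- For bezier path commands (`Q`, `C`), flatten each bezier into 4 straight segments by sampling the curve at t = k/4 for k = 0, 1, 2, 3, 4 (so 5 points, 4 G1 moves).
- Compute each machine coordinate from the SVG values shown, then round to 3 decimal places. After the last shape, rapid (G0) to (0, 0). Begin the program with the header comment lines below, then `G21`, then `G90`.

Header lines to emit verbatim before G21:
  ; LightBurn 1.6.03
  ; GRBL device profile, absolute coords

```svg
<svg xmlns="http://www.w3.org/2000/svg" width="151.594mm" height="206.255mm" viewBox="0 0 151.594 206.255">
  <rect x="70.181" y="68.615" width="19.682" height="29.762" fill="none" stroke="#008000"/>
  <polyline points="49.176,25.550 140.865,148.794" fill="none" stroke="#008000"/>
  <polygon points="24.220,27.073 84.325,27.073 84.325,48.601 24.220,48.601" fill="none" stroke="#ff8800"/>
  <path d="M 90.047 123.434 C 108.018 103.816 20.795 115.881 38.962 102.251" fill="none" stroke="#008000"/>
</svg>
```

; LightBurn 1.6.03
; GRBL device profile, absolute coords
G21
G90
G0 X70.181 Y137.640
M4 S567
G01 X89.863 Y137.640 F2536
G01 X89.863 Y107.878 F2536
G01 X70.181 Y107.878 F2536
G01 X70.181 Y137.640 F2536
G0 X49.176 Y180.705
M4 S567
G01 X140.865 Y57.461 F2536
G0 X24.220 Y179.182
M4 S213
G01 X84.325 Y179.182 F2920
G01 X84.325 Y157.654 F2920
G01 X24.220 Y157.654 F2920
G01 X24.220 Y179.182 F2920
G0 X90.047 Y82.821
M4 S567
G01 X87.092 Y92.490 F2536
G01 X64.431 Y95.658 F2536
G01 X41.807 Y97.703 F2536
G01 X38.962 Y104.004 F2536
M5
G0 X0.000 Y0.000

1 u = 1 mm; y_m = 206.255 − y.

[1] `<rect>` rectangle, #008000→score S567 F2536: (70.181,137.640) → (89.863,137.640) → (89.863,107.878) → (70.181,107.878) → (70.181,137.640) (closed)

[2] `<polyline>` line segment, #008000→score S567 F2536: (49.176,180.705) → (140.865,57.461)

[3] `<polygon>` rectangle, #ff8800→engrave S213 F2920: (24.220,179.182) → (84.325,179.182) → (84.325,157.654) → (24.220,157.654) → (24.220,179.182) (closed)

[4] `<path>` cubic bezier, #008000→score S567 F2536: (90.047,82.821) → (87.092,92.490) → (64.431,95.658) → (41.807,97.703) → (38.962,104.004)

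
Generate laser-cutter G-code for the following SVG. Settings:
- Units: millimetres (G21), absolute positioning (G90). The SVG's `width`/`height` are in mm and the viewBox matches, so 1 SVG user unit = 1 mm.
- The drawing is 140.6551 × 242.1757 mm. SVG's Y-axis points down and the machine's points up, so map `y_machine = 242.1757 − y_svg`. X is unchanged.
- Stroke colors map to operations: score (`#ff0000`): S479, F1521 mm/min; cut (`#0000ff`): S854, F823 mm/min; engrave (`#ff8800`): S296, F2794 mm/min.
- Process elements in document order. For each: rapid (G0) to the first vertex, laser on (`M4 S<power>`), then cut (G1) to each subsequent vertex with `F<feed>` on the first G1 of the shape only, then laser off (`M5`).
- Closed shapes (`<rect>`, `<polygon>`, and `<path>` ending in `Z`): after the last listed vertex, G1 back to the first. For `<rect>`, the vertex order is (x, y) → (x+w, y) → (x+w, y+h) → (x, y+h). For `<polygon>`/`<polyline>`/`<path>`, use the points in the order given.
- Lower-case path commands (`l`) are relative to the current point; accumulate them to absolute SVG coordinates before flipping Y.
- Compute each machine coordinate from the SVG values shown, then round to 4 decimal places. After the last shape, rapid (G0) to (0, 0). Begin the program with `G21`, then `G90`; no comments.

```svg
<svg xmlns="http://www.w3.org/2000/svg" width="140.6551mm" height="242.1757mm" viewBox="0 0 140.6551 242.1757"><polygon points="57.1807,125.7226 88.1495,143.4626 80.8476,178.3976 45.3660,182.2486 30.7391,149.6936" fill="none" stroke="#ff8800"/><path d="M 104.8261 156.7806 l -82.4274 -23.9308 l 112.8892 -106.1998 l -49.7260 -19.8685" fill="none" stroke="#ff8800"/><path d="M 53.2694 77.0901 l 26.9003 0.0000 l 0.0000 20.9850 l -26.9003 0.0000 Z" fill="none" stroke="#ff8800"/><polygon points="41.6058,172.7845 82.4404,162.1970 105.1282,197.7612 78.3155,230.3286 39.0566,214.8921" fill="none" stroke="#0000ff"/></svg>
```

G21
G90
G0 X57.1807 Y116.4531
M4 S296
G1 X88.1495 Y98.7131 F2794
G1 X80.8476 Y63.7781
G1 X45.3660 Y59.9271
G1 X30.7391 Y92.4821
G1 X57.1807 Y116.4531
M5
G0 X104.8261 Y85.3951
M4 S296
G1 X22.3987 Y109.3259 F2794
G1 X135.2879 Y215.5257
G1 X85.5619 Y235.3942
M5
G0 X53.2694 Y165.0856
M4 S296
G1 X80.1697 Y165.0856 F2794
G1 X80.1697 Y144.1006
G1 X53.2694 Y144.1006
G1 X53.2694 Y165.0856
M5
G0 X41.6058 Y69.3912
M4 S854
G1 X82.4404 Y79.9787 F823
G1 X105.1282 Y44.4145
G1 X78.3155 Y11.8471
G1 X39.0566 Y27.2836
G1 X41.6058 Y69.3912
M5
G0 X0.0000 Y0.0000

viewBox `0 0 140.6551 242.1757` with mm width/height → 1 unit = 1 mm. Flip: y_m = 242.1757 − y_svg.

**Shape 1** — `<polygon>` regular polygon, stroke `#ff8800` → engrave (S296, F2794). Machine vertices: (57.1807,116.4531) → (88.1495,98.7131) → (80.8476,63.7781) → (45.3660,59.9271) → (30.7391,92.4821) → (57.1807,116.4531). Closed: final G1 returns to the first vertex.

**Shape 2** — `<path>` open polyline, stroke `#ff8800` → engrave (S296, F2794). Machine vertices: (104.8261,85.3951) → (22.3987,109.3259) → (135.2879,215.5257) → (85.5619,235.3942). Open path.

**Shape 3** — `<path>` rectangle, stroke `#ff8800` → engrave (S296, F2794). Machine vertices: (53.2694,165.0856) → (80.1697,165.0856) → (80.1697,144.1006) → (53.2694,144.1006) → (53.2694,165.0856). Closed: final G1 returns to the first vertex.

**Shape 4** — `<polygon>` regular polygon, stroke `#0000ff` → cut (S854, F823). Machine vertices: (41.6058,69.3912) → (82.4404,79.9787) → (105.1282,44.4145) → (78.3155,11.8471) → (39.0566,27.2836) → (41.6058,69.3912). Closed: final G1 returns to the first vertex.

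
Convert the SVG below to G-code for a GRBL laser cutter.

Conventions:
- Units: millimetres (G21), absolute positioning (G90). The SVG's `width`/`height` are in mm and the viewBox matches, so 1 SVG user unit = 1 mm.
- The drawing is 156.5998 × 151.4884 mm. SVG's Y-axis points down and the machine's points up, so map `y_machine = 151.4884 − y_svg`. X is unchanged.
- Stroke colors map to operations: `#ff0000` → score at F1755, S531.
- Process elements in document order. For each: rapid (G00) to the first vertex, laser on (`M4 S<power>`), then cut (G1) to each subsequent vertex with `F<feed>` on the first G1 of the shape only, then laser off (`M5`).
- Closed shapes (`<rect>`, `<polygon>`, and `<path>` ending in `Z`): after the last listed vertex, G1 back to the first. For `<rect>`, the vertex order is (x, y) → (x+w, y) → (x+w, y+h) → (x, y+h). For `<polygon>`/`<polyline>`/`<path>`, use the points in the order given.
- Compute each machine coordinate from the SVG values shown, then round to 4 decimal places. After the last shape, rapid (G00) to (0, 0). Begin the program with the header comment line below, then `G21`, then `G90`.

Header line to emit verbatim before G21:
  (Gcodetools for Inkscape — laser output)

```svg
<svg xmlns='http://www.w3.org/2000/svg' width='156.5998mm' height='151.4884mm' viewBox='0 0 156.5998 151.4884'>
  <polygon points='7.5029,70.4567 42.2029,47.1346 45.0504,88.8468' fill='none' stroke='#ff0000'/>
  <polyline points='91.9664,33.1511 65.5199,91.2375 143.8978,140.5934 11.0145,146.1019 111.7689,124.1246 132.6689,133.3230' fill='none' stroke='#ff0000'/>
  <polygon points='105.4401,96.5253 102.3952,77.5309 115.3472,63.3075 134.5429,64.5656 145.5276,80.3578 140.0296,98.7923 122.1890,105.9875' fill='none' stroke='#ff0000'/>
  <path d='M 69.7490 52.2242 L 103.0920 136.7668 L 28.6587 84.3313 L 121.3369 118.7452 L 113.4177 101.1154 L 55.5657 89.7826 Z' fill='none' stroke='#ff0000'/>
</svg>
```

(Gcodetools for Inkscape — laser output)
G21
G90
G00 X7.5029 Y81.0317
M4 S531
G1 X42.2029 Y104.3538 F1755
G1 X45.0504 Y62.6416
G1 X7.5029 Y81.0317
M5
G00 X91.9664 Y118.3373
M4 S531
G1 X65.5199 Y60.2509 F1755
G1 X143.8978 Y10.8950
G1 X11.0145 Y5.3865
G1 X111.7689 Y27.3638
G1 X132.6689 Y18.1654
M5
G00 X105.4401 Y54.9631
M4 S531
G1 X102.3952 Y73.9575 F1755
G1 X115.3472 Y88.1809
G1 X134.5429 Y86.9228
G1 X145.5276 Y71.1306
G1 X140.0296 Y52.6961
G1 X122.1890 Y45.5009
G1 X105.4401 Y54.9631
M5
G00 X69.7490 Y99.2642
M4 S531
G1 X103.0920 Y14.7216 F1755
G1 X28.6587 Y67.1571
G1 X121.3369 Y32.7432
G1 X113.4177 Y50.3730
G1 X55.5657 Y61.7058
G1 X69.7490 Y99.2642
M5
G00 X0.0000 Y0.0000

Since the viewBox matches the mm dimensions, user units are millimetres directly. The only transform is the Y-flip y_m = 151.4884 − y_svg.

Shape 1 is a regular polygon drawn with `<polygon>`. Its stroke #ff0000 means score at S531, F1755. After flipping Y the toolpath is (7.5029,81.0317) → (42.2029,104.3538) → (45.0504,62.6416) → (7.5029,81.0317), returning to the start.

Shape 2 is a open polyline drawn with `<polyline>`. Its stroke #ff0000 means score at S531, F1755. After flipping Y the toolpath is (91.9664,118.3373) → (65.5199,60.2509) → (143.8978,10.8950) → (11.0145,5.3865) → (111.7689,27.3638) → (132.6689,18.1654).

Shape 3 is a regular polygon drawn with `<polygon>`. Its stroke #ff0000 means score at S531, F1755. After flipping Y the toolpath is (105.4401,54.9631) → (102.3952,73.9575) → (115.3472,88.1809) → (134.5429,86.9228) → (145.5276,71.1306) → (140.0296,52.6961) → (122.1890,45.5009) → (105.4401,54.9631), returning to the start.

Shape 4 is a closed polygon drawn with `<path>`. Its stroke #ff0000 means score at S531, F1755. After flipping Y the toolpath is (69.7490,99.2642) → (103.0920,14.7216) → (28.6587,67.1571) → (121.3369,32.7432) → (113.4177,50.3730) → (55.5657,61.7058) → (69.7490,99.2642), returning to the start.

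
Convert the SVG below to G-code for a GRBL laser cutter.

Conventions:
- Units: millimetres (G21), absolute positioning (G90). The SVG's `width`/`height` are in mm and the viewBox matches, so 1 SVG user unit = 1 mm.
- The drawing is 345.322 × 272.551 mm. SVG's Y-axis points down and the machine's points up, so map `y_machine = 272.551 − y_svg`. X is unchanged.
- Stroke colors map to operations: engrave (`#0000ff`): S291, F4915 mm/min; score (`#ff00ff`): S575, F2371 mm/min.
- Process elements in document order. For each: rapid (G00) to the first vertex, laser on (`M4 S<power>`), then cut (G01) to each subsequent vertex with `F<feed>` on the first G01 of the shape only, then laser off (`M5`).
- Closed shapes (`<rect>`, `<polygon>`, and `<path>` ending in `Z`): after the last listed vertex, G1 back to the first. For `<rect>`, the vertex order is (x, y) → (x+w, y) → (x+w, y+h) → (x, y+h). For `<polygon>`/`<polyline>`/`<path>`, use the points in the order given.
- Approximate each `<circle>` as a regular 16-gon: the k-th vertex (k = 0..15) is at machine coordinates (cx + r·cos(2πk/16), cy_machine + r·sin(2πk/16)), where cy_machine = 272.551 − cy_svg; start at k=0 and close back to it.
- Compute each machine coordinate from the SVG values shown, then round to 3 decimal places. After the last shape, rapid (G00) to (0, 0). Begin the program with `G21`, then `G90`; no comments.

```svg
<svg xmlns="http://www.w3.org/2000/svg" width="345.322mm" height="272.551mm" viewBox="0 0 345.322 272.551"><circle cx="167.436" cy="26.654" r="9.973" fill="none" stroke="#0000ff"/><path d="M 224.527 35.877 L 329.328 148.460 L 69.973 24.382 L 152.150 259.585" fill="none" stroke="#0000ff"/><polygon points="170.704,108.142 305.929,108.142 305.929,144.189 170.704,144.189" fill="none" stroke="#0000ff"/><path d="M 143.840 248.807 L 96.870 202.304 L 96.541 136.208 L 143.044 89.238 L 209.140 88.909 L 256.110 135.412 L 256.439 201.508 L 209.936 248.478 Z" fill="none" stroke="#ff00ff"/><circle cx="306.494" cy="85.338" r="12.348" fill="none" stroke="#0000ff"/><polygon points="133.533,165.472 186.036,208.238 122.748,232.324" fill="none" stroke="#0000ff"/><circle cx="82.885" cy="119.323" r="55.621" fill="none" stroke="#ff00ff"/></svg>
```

G21
G90
G00 X177.409 Y245.897
M4 S291
G01 X176.650 Y249.714 F4915
G01 X174.488 Y252.949
G01 X171.253 Y255.111
G01 X167.436 Y255.870
G01 X163.619 Y255.111
G01 X160.384 Y252.949
G01 X158.222 Y249.714
G01 X157.463 Y245.897
G01 X158.222 Y242.080
G01 X160.384 Y238.845
G01 X163.619 Y236.683
G01 X167.436 Y235.924
G01 X171.253 Y236.683
G01 X174.488 Y238.845
G01 X176.650 Y242.080
G01 X177.409 Y245.897
M5
G00 X224.527 Y236.674
M4 S291
G01 X329.328 Y124.091 F4915
G01 X69.973 Y248.169
G01 X152.150 Y12.966
M5
G00 X170.704 Y164.409
M4 S291
G01 X305.929 Y164.409 F4915
G01 X305.929 Y128.362
G01 X170.704 Y128.362
G01 X170.704 Y164.409
M5
G00 X143.840 Y23.744
M4 S575
G01 X96.870 Y70.247 F2371
G01 X96.541 Y136.343
G01 X143.044 Y183.313
G01 X209.140 Y183.642
G01 X256.110 Y137.139
G01 X256.439 Y71.043
G01 X209.936 Y24.073
G01 X143.840 Y23.744
M5
G00 X318.842 Y187.213
M4 S291
G01 X317.902 Y191.938 F4915
G01 X315.225 Y195.944
G01 X311.219 Y198.621
G01 X306.494 Y199.561
G01 X301.769 Y198.621
G01 X297.763 Y195.944
G01 X295.086 Y191.938
G01 X294.146 Y187.213
G01 X295.086 Y182.488
G01 X297.763 Y178.482
G01 X301.769 Y175.805
G01 X306.494 Y174.865
G01 X311.219 Y175.805
G01 X315.225 Y178.482
G01 X317.902 Y182.488
G01 X318.842 Y187.213
M5
G00 X133.533 Y107.079
M4 S291
G01 X186.036 Y64.313 F4915
G01 X122.748 Y40.227
G01 X133.533 Y107.079
M5
G00 X138.506 Y153.228
M4 S575
G01 X134.272 Y174.513 F2371
G01 X122.215 Y192.558
G01 X104.170 Y204.615
G01 X82.885 Y208.849
G01 X61.600 Y204.615
G01 X43.555 Y192.558
G01 X31.498 Y174.513
G01 X27.264 Y153.228
G01 X31.498 Y131.943
G01 X43.555 Y113.898
G01 X61.600 Y101.841
G01 X82.885 Y97.607
G01 X104.170 Y101.841
G01 X122.215 Y113.898
G01 X134.272 Y131.943
G01 X138.506 Y153.228
M5
G00 X0.000 Y0.000

Since the viewBox matches the mm dimensions, user units are millimetres directly. The only transform is the Y-flip y_m = 272.551 − y_svg.

Shape 1 is a circle drawn with `<circle>`. Its stroke #0000ff means engrave at S291, F4915. After flipping Y the toolpath is (177.409,245.897) → (176.650,249.714) → (174.488,252.949) → (171.253,255.111) → (167.436,255.870) → (163.619,255.111) → (160.384,252.949) → (158.222,249.714) → (157.463,245.897) → (158.222,242.080) → (160.384,238.845) → (163.619,236.683) → (167.436,235.924) → (171.253,236.683) → (174.488,238.845) → (176.650,242.080) → (177.409,245.897), returning to the start.

Shape 2 is a open polyline drawn with `<path>`. Its stroke #0000ff means engrave at S291, F4915. After flipping Y the toolpath is (224.527,236.674) → (329.328,124.091) → (69.973,248.169) → (152.150,12.966).

Shape 3 is a rectangle drawn with `<polygon>`. Its stroke #0000ff means engrave at S291, F4915. After flipping Y the toolpath is (170.704,164.409) → (305.929,164.409) → (305.929,128.362) → (170.704,128.362) → (170.704,164.409), returning to the start.

Shape 4 is a regular polygon drawn with `<path>`. Its stroke #ff00ff means score at S575, F2371. After flipping Y the toolpath is (143.840,23.744) → (96.870,70.247) → (96.541,136.343) → (143.044,183.313) → (209.140,183.642) → (256.110,137.139) → (256.439,71.043) → (209.936,24.073) → (143.840,23.744), returning to the start.

Shape 5 is a circle drawn with `<circle>`. Its stroke #0000ff means engrave at S291, F4915. After flipping Y the toolpath is (318.842,187.213) → (317.902,191.938) → (315.225,195.944) → (311.219,198.621) → (306.494,199.561) → (301.769,198.621) → (297.763,195.944) → (295.086,191.938) → (294.146,187.213) → (295.086,182.488) → (297.763,178.482) → (301.769,175.805) → (306.494,174.865) → (311.219,175.805) → (315.225,178.482) → (317.902,182.488) → (318.842,187.213), returning to the start.

Shape 6 is a regular polygon drawn with `<polygon>`. Its stroke #0000ff means engrave at S291, F4915. After flipping Y the toolpath is (133.533,107.079) → (186.036,64.313) → (122.748,40.227) → (133.533,107.079), returning to the start.

Shape 7 is a circle drawn with `<circle>`. Its stroke #ff00ff means score at S575, F2371. After flipping Y the toolpath is (138.506,153.228) → (134.272,174.513) → (122.215,192.558) → (104.170,204.615) → (82.885,208.849) → (61.600,204.615) → (43.555,192.558) → (31.498,174.513) → (27.264,153.228) → (31.498,131.943) → (43.555,113.898) → (61.600,101.841) → (82.885,97.607) → (104.170,101.841) → (122.215,113.898) → (134.272,131.943) → (138.506,153.228), returning to the start.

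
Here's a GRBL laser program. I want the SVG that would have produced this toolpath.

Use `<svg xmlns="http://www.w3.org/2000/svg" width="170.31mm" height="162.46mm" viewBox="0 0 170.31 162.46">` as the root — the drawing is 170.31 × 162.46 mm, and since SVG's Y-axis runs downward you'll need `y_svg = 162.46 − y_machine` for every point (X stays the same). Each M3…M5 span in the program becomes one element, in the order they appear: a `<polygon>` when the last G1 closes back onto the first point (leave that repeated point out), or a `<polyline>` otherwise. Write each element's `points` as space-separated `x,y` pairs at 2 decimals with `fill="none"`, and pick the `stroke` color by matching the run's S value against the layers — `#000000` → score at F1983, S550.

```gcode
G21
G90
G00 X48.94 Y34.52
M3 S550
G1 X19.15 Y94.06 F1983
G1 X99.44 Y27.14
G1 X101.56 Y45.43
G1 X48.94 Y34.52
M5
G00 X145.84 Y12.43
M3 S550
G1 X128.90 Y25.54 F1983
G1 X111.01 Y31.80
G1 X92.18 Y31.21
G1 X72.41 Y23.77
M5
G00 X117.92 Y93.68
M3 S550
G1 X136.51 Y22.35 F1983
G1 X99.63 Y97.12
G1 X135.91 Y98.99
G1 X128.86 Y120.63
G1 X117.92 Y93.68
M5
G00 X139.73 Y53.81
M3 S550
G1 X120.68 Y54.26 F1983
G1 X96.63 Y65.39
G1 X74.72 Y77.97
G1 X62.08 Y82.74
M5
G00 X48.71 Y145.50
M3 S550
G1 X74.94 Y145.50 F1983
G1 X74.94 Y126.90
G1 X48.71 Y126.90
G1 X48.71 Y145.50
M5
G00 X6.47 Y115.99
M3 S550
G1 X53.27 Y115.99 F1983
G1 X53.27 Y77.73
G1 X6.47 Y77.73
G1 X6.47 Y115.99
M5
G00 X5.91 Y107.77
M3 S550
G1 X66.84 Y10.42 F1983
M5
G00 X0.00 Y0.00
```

Each laser-on run becomes one SVG element. Flip Y back into SVG space with y_svg = 162.46 − y_machine. Every run uses S550, so all elements get stroke `#000000` (score).

Run 1: The run returns to its start, so emit a `<polygon>` with points (Y-flipped): 48.94,127.94 19.15,68.40 99.44,135.32 101.56,117.03.

Run 2: The run is open, so emit a `<polyline>` with points (Y-flipped): 145.84,150.03 128.90,136.92 111.01,130.66 92.18,131.25 72.41,138.69.

Run 3: The run returns to its start, so emit a `<polygon>` with points (Y-flipped): 117.92,68.78 136.51,140.11 99.63,65.34 135.91,63.47 128.86,41.83.

Run 4: The run is open, so emit a `<polyline>` with points (Y-flipped): 139.73,108.65 120.68,108.20 96.63,97.07 74.72,84.49 62.08,79.72.

Run 5: The run returns to its start, so emit a `<polygon>` with points (Y-flipped): 48.71,16.96 74.94,16.96 74.94,35.56 48.71,35.56.

Run 6: The run returns to its start, so emit a `<polygon>` with points (Y-flipped): 6.47,46.47 53.27,46.47 53.27,84.73 6.47,84.73.

Run 7: The run is open, so emit a `<polyline>` with points (Y-flipped): 5.91,54.69 66.84,152.04.

<svg xmlns="http://www.w3.org/2000/svg" width="170.31mm" height="162.46mm" viewBox="0 0 170.31 162.46">
  <polygon points="48.94,127.94 19.15,68.40 99.44,135.32 101.56,117.03" fill="none" stroke="#000000"/>
  <polyline points="145.84,150.03 128.90,136.92 111.01,130.66 92.18,131.25 72.41,138.69" fill="none" stroke="#000000"/>
  <polygon points="117.92,68.78 136.51,140.11 99.63,65.34 135.91,63.47 128.86,41.83" fill="none" stroke="#000000"/>
  <polyline points="139.73,108.65 120.68,108.20 96.63,97.07 74.72,84.49 62.08,79.72" fill="none" stroke="#000000"/>
  <polygon points="48.71,16.96 74.94,16.96 74.94,35.56 48.71,35.56" fill="none" stroke="#000000"/>
  <polygon points="6.47,46.47 53.27,46.47 53.27,84.73 6.47,84.73" fill="none" stroke="#000000"/>
  <polyline points="5.91,54.69 66.84,152.04" fill="none" stroke="#000000"/>
</svg>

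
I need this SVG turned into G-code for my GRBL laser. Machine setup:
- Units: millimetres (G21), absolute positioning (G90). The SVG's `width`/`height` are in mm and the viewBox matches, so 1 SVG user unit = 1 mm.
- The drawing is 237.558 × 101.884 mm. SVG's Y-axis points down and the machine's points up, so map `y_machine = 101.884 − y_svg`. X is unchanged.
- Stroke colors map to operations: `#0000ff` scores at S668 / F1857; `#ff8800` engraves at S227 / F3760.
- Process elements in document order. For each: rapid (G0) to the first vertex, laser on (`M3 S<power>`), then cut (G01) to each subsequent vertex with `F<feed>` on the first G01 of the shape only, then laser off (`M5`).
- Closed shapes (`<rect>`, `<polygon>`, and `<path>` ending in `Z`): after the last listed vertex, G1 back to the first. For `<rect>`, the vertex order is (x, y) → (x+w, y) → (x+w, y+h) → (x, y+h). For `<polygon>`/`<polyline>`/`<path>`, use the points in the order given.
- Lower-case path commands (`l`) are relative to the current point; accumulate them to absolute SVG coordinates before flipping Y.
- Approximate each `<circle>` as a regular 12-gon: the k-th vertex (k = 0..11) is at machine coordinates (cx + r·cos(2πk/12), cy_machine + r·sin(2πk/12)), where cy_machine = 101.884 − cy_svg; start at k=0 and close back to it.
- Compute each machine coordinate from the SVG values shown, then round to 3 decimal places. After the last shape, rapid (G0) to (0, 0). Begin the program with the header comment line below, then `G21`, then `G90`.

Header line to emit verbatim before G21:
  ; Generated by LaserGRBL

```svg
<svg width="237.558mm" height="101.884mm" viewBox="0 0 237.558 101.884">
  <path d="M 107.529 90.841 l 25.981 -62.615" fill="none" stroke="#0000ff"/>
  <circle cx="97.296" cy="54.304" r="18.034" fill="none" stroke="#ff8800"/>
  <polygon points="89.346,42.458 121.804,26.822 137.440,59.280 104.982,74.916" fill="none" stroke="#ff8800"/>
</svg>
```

; Generated by LaserGRBL
G21
G90
G0 X107.529 Y11.043
M3 S668
G01 X133.510 Y73.658 F1857
M5
G0 X115.330 Y47.580
M3 S227
G01 X112.914 Y56.597 F3760
G01 X106.313 Y63.198
G01 X97.296 Y65.614
G01 X88.279 Y63.198
G01 X81.678 Y56.597
G01 X79.262 Y47.580
G01 X81.678 Y38.563
G01 X88.279 Y31.962
G01 X97.296 Y29.546
G01 X106.313 Y31.962
G01 X112.914 Y38.563
G01 X115.330 Y47.580
M5
G0 X89.346 Y59.426
M3 S227
G01 X121.804 Y75.062 F3760
G01 X137.440 Y42.604
G01 X104.982 Y26.968
G01 X89.346 Y59.426
M5
G0 X0.000 Y0.000

viewBox `0 0 237.558 101.884` with mm width/height → 1 unit = 1 mm. Flip: y_m = 101.884 − y_svg.

**Shape 1** — `<path>` line segment, stroke `#0000ff` → score (S668, F1857). Machine vertices: (107.529,11.043) → (133.510,73.658). Open path.

**Shape 2** — `<circle>` circle, stroke `#ff8800` → engrave (S227, F3760). Machine vertices: (115.330,47.580) → (112.914,56.597) → (106.313,63.198) → (97.296,65.614) → (88.279,63.198) → (81.678,56.597) → (79.262,47.580) → (81.678,38.563) → (88.279,31.962) → (97.296,29.546) → (106.313,31.962) → (112.914,38.563) → (115.330,47.580). Closed: final G1 returns to the first vertex.

**Shape 3** — `<polygon>` regular polygon, stroke `#ff8800` → engrave (S227, F3760). Machine vertices: (89.346,59.426) → (121.804,75.062) → (137.440,42.604) → (104.982,26.968) → (89.346,59.426). Closed: final G1 returns to the first vertex.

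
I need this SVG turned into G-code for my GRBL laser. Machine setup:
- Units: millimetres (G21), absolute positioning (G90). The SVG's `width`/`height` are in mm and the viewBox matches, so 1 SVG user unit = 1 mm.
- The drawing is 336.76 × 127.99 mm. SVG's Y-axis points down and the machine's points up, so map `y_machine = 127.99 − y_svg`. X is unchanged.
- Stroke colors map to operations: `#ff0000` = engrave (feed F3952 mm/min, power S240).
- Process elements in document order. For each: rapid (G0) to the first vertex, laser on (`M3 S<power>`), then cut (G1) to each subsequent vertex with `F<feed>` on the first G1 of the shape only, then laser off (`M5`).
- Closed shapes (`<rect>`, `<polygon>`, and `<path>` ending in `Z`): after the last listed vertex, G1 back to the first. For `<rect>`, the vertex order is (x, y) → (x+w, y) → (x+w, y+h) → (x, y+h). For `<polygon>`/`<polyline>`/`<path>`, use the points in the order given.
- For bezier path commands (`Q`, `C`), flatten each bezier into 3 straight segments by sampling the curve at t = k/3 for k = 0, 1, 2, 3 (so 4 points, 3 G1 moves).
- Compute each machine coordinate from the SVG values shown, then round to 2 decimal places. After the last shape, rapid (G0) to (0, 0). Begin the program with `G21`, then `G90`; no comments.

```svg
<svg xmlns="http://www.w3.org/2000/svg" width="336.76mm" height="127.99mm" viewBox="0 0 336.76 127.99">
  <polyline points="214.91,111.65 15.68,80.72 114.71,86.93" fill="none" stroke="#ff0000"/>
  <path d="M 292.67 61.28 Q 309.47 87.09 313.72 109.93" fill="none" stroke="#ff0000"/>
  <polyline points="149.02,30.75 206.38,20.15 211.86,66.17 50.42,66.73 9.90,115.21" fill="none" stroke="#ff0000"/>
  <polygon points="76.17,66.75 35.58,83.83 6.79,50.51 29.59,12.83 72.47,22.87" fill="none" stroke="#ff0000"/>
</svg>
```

G21
G90
G0 X214.91 Y16.34
M3 S240
G1 X15.68 Y47.27 F3952
G1 X114.71 Y41.06
M5
G0 X292.67 Y66.71
M3 S240
G1 X302.48 Y49.83 F3952
G1 X309.49 Y33.62
G1 X313.72 Y18.06
M5
G0 X149.02 Y97.24
M3 S240
G1 X206.38 Y107.84 F3952
G1 X211.86 Y61.82
G1 X50.42 Y61.26
G1 X9.90 Y12.78
M5
G0 X76.17 Y61.24
M3 S240
G1 X35.58 Y44.16 F3952
G1 X6.79 Y77.48
G1 X29.59 Y115.16
G1 X72.47 Y105.12
G1 X76.17 Y61.24
M5
G0 X0.00 Y0.00

1 u = 1 mm; y_m = 127.99 − y.

[1] `<polyline>` open polyline, #ff0000→engrave S240 F3952: (214.91,16.34) → (15.68,47.27) → (114.71,41.06)

[2] `<path>` quadratic bezier, #ff0000→engrave S240 F3952: (292.67,66.71) → (302.48,49.83) → (309.49,33.62) → (313.72,18.06)

[3] `<polyline>` open polyline, #ff0000→engrave S240 F3952: (149.02,97.24) → (206.38,107.84) → (211.86,61.82) → (50.42,61.26) → (9.90,12.78)

[4] `<polygon>` regular polygon, #ff0000→engrave S240 F3952: (76.17,61.24) → (35.58,44.16) → (6.79,77.48) → (29.59,115.16) → (72.47,105.12) → (76.17,61.24) (closed)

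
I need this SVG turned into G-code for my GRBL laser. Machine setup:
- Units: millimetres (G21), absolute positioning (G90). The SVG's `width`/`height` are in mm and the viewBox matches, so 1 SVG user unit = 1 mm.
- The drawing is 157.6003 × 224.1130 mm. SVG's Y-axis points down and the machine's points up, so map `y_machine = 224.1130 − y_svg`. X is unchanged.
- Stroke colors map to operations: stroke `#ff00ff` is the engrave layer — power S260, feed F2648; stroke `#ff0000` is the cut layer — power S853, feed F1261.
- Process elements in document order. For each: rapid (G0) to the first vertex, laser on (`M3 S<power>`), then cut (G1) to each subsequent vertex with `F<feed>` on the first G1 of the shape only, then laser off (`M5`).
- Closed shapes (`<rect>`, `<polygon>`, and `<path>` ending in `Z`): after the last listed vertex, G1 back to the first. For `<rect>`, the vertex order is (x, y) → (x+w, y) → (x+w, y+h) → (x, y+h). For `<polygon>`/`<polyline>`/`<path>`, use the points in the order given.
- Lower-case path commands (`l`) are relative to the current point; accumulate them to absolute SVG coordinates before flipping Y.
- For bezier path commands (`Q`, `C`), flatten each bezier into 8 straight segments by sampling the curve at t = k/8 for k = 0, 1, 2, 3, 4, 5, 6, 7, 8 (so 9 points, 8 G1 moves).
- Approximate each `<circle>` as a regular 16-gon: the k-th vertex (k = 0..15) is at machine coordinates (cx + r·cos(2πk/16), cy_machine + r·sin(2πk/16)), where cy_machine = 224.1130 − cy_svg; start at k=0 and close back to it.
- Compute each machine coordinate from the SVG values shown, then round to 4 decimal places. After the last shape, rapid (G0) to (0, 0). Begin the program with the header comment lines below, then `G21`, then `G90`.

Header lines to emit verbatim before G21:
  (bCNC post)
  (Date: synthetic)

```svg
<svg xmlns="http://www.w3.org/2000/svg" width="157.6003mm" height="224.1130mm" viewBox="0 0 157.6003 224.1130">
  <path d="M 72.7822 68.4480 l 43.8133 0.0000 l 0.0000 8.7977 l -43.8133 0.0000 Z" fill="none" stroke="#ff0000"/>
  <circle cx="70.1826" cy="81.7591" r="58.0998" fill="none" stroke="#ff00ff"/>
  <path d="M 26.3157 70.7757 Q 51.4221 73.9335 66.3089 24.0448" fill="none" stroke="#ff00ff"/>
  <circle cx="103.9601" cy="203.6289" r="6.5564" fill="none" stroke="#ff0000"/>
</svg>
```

Since the viewBox matches the mm dimensions, user units are millimetres directly. The only transform is the Y-flip y_m = 224.1130 − y_svg.

Shape 1 is a rectangle drawn with `<path>`. Its stroke #ff0000 means cut at S853, F1261. After flipping Y the toolpath is (72.7822,155.6650) → (116.5955,155.6650) → (116.5955,146.8673) → (72.7822,146.8673) → (72.7822,155.6650), returning to the start.

Shape 2 is a circle drawn with `<circle>`. Its stroke #ff00ff means engrave at S260, F2648. After flipping Y the toolpath is (128.2824,142.3539) → (123.8598,164.5877) → (111.2654,183.4367) → (92.4164,196.0311) → (70.1826,200.4537) → (47.9488,196.0311) → (29.0998,183.4367) → (16.5054,164.5877) → (12.0828,142.3539) → (16.5054,120.1201) → (29.0998,101.2711) → (47.9488,88.6767) → (70.1826,84.2541) → (92.4164,88.6767) → (111.2654,101.2711) → (123.8598,120.1201) → (128.2824,142.3539), returning to the start.

Shape 3 is a quadratic bezier drawn with `<path>`. Its stroke #ff00ff means engrave at S260, F2648. After flipping Y the toolpath is (26.3157,153.3373) → (32.4326,153.3767) → (38.2302,155.0738) → (43.7084,158.4286) → (48.8672,163.4411) → (53.7067,170.1113) → (58.2268,178.4393) → (62.4275,188.4249) → (66.3089,200.0682).

Shape 4 is a circle drawn with `<circle>`. Its stroke #ff0000 means cut at S853, F1261. After flipping Y the toolpath is (110.5165,20.4841) → (110.0174,22.9931) → (108.5962,25.1202) → (106.4691,26.5414) → (103.9601,27.0405) → (101.4511,26.5414) → (99.3240,25.1202) → (97.9028,22.9931) → (97.4037,20.4841) → (97.9028,17.9751) → (99.3240,15.8480) → (101.4511,14.4268) → (103.9601,13.9277) → (106.4691,14.4268) → (108.5962,15.8480) → (110.0174,17.9751) → (110.5165,20.4841), returning to the start.

(bCNC post)
(Date: synthetic)
G21
G90
G0 X72.7822 Y155.6650
M3 S853
G1 X116.5955 Y155.6650 F1261
G1 X116.5955 Y146.8673
G1 X72.7822 Y146.8673
G1 X72.7822 Y155.6650
M5
G0 X128.2824 Y142.3539
M3 S260
G1 X123.8598 Y164.5877 F2648
G1 X111.2654 Y183.4367
G1 X92.4164 Y196.0311
G1 X70.1826 Y200.4537
G1 X47.9488 Y196.0311
G1 X29.0998 Y183.4367
G1 X16.5054 Y164.5877
G1 X12.0828 Y142.3539
G1 X16.5054 Y120.1201
G1 X29.0998 Y101.2711
G1 X47.9488 Y88.6767
G1 X70.1826 Y84.2541
G1 X92.4164 Y88.6767
G1 X111.2654 Y101.2711
G1 X123.8598 Y120.1201
G1 X128.2824 Y142.3539
M5
G0 X26.3157 Y153.3373
M3 S260
G1 X32.4326 Y153.3767 F2648
G1 X38.2302 Y155.0738
G1 X43.7084 Y158.4286
G1 X48.8672 Y163.4411
G1 X53.7067 Y170.1113
G1 X58.2268 Y178.4393
G1 X62.4275 Y188.4249
G1 X66.3089 Y200.0682
M5
G0 X110.5165 Y20.4841
M3 S853
G1 X110.0174 Y22.9931 F1261
G1 X108.5962 Y25.1202
G1 X106.4691 Y26.5414
G1 X103.9601 Y27.0405
G1 X101.4511 Y26.5414
G1 X99.3240 Y25.1202
G1 X97.9028 Y22.9931
G1 X97.4037 Y20.4841
G1 X97.9028 Y17.9751
G1 X99.3240 Y15.8480
G1 X101.4511 Y14.4268
G1 X103.9601 Y13.9277
G1 X106.4691 Y14.4268
G1 X108.5962 Y15.8480
G1 X110.0174 Y17.9751
G1 X110.5165 Y20.4841
M5
G0 X0.0000 Y0.0000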